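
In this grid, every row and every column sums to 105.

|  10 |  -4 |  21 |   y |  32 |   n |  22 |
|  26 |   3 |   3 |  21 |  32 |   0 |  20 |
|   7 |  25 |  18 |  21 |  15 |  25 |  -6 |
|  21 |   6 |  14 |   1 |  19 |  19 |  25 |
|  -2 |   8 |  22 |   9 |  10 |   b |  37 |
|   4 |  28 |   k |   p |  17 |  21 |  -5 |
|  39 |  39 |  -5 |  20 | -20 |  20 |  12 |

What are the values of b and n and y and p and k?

b = 21, n = -1, y = 25, p = 8, k = 32

Row 5: -2 + 8 + 22 + 9 + 10 + 37 = 84, so its missing entry is 105 − 84 = 21.
Column 6: 0 + 25 + 19 + 21 + 21 + 20 = 106, so its missing entry is 105 − 106 = -1.
Row 1: 10 − 4 + 21 + 32 − 1 + 22 = 80, so its missing entry is 105 − 80 = 25.
Column 4: 25 + 21 + 21 + 1 + 9 + 20 = 97, so its missing entry is 105 − 97 = 8.
Row 6: 4 + 28 + 8 + 17 + 21 − 5 = 73, so its missing entry is 105 − 73 = 32.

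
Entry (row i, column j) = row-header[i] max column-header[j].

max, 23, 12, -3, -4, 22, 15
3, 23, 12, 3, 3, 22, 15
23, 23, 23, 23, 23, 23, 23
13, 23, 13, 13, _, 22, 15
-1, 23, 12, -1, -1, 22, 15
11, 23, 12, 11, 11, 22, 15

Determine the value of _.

13

max(13, -4) = 13.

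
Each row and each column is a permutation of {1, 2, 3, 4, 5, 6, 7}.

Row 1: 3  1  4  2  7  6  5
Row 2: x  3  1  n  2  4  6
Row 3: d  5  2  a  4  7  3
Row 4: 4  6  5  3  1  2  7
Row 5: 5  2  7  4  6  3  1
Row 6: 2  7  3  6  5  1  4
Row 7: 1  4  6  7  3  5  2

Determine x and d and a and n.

x = 7, d = 6, a = 1, n = 5

For row 3, column 4: row 3 is missing {1, 6} and column 4 is missing {1, 5}; that leaves 1.
At (row 2, col 4): column 4 already has {1, 2, 3, 4, 6, 7}, so the value is 5.
At (row 2, col 1): row 2 already has {1, 2, 3, 4, 5, 6}, so the value is 7.
At (row 3, col 1): row 3 already has {1, 2, 3, 4, 5, 7}, so the value is 6.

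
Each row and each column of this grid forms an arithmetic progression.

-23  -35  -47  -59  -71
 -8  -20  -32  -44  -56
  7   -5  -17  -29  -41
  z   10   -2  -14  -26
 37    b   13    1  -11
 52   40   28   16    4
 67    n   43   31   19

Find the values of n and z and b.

Along each row the entries change by -12 per step; down each column they change by 15.
Row 7: from 67 at column 1, stepping by -12 to column 2 gives 55.
Row 4: from 10 at column 2, stepping by -12 to column 1 gives 22.
Row 5: from 37 at column 1, stepping by -12 to column 2 gives 25.

n = 55, z = 22, b = 25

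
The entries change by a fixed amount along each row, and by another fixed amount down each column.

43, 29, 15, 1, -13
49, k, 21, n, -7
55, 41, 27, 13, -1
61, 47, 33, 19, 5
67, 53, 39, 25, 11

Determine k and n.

k = 35, n = 7

Along each row the entries change by -14 per step; down each column they change by 6.
Row 2: from 49 at column 1, stepping by -14 to column 2 gives 35.
Row 2: from 49 at column 1, stepping by -14 to column 4 gives 7.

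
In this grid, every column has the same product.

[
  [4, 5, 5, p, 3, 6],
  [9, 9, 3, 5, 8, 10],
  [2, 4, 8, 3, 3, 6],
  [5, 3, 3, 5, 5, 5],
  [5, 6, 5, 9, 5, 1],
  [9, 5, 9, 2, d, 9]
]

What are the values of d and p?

Columns 2 and 3 each multiply to 16200, so every column has product 16200.
Column 5: 3×8×3×5×5 = 1800, so the missing entry is 16200 ÷ 1800 = 9.
Column 4: 5×3×5×9×2 = 1350, so the missing entry is 16200 ÷ 1350 = 12.

d = 9, p = 12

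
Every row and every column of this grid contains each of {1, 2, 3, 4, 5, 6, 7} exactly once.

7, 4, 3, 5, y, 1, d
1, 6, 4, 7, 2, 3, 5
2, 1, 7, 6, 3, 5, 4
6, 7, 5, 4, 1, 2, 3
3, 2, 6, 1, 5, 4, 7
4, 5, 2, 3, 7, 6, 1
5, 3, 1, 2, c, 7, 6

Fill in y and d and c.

Cell (7,5): row 7 already has {1, 2, 3, 5, 6, 7} → 4.
At (row 1, col 5): column 5 already has {1, 2, 3, 4, 5, 7}, so the value is 6.
Cell (1,7): row 1 already has {1, 3, 4, 5, 6, 7} → 2.

y = 6, d = 2, c = 4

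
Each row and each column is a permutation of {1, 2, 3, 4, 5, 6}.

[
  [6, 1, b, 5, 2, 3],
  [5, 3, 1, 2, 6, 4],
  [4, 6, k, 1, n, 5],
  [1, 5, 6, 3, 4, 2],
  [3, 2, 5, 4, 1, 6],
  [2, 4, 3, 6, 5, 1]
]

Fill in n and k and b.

n = 3, k = 2, b = 4

For row 1, column 3: row 1 already has {1, 2, 3, 5, 6}; that leaves 4.
Cell (3,5): column 5 already has {1, 2, 4, 5, 6} → 3.
For row 3, column 3: row 3 already has {1, 3, 4, 5, 6}; that leaves 2.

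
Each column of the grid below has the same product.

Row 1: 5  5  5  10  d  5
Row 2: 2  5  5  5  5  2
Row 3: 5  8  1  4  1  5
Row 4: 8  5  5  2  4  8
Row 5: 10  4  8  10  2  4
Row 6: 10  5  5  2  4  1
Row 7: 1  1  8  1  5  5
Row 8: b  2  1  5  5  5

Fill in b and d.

Columns 3 and 6 each multiply to 40000, so every column has product 40000.
Column 1: 5×2×5×8×10×10×1 = 40000, so the missing entry is 40000 ÷ 40000 = 1.
Column 5: 5×1×4×2×4×5×5 = 4000, so the missing entry is 40000 ÷ 4000 = 10.

b = 1, d = 10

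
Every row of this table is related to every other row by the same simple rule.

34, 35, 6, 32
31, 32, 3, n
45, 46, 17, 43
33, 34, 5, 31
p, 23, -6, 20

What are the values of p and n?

p = 22, n = 29

The difference between any two rows is the same in every column — this is an addition table with the headers hidden.
Row 5 minus row 1 is -6 − 6 = -12, so its entry in column 1 is 34 + (-12) = 22.
Row 2 minus row 1 is 3 − 6 = -3, so its entry in column 4 is 32 + (-3) = 29.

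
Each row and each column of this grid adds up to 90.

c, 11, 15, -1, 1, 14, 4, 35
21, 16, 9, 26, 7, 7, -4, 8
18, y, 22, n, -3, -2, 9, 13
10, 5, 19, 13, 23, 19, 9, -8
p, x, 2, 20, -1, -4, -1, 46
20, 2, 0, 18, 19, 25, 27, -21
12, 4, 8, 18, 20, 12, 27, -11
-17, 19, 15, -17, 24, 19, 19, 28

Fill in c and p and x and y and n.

c = 11, p = 15, x = 13, y = 20, n = 13

Row 1 has 11 + 15 − 1 + 1 + 14 + 4 + 35 = 79; the blank must be 90 − 79 = 11.
Column 1 has 11 + 21 + 18 + 10 + 20 + 12 − 17 = 75; the blank must be 90 − 75 = 15.
Column 4 has -1 + 26 + 13 + 20 + 18 + 18 − 17 = 77; the blank must be 90 − 77 = 13.
Row 3 has 18 + 22 + 13 − 3 − 2 + 9 + 13 = 70; the blank must be 90 − 70 = 20.
Row 5 has 15 + 2 + 20 − 1 − 4 − 1 + 46 = 77; the blank must be 90 − 77 = 13.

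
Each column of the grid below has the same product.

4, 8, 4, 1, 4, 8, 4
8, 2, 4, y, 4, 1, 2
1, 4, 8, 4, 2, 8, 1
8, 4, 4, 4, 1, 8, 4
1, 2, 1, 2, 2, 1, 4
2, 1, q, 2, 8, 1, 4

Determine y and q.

y = 8, q = 1

Columns 6 and 7 each multiply to 512, so every column has product 512.
Column 4: 1×4×4×2×2 = 64, so the missing entry is 512 ÷ 64 = 8.
Column 3: 4×4×8×4×1 = 512, so the missing entry is 512 ÷ 512 = 1.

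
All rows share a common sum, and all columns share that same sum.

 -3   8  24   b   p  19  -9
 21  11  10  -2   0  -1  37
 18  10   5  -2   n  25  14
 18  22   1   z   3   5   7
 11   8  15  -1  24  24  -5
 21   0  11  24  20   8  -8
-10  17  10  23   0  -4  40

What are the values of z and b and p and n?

z = 20, b = 14, p = 23, n = 6

Rows 2 and 5 both sum to 76, so that's the common total.
Row 3: 18 + 10 + 5 − 2 + 25 + 14 = 70, so its missing entry is 76 − 70 = 6.
Row 4: 18 + 22 + 1 + 3 + 5 + 7 = 56, so its missing entry is 76 − 56 = 20.
Column 5: 0 + 6 + 3 + 24 + 20 + 0 = 53, so its missing entry is 76 − 53 = 23.
Row 1: -3 + 8 + 24 + 23 + 19 − 9 = 62, so its missing entry is 76 − 62 = 14.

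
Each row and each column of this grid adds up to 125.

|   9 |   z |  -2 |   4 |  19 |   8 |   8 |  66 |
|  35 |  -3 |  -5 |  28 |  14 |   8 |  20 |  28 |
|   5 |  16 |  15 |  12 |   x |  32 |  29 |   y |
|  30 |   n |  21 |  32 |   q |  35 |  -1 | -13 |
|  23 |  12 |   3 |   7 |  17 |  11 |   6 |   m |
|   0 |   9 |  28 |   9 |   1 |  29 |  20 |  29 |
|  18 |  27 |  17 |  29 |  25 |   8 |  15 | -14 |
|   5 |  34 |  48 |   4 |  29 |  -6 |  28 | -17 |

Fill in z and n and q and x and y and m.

Row 1: 9 − 2 + 4 + 19 + 8 + 8 + 66 = 112, so its missing entry is 125 − 112 = 13.
Column 2: 13 − 3 + 16 + 12 + 9 + 27 + 34 = 108, so its missing entry is 125 − 108 = 17.
Row 4: 30 + 17 + 21 + 32 + 35 − 1 − 13 = 121, so its missing entry is 125 − 121 = 4.
Column 5: 19 + 14 + 4 + 17 + 1 + 25 + 29 = 109, so its missing entry is 125 − 109 = 16.
Row 3: 5 + 16 + 15 + 12 + 16 + 32 + 29 = 125, so its missing entry is 125 − 125 = 0.
Row 5: 23 + 12 + 3 + 7 + 17 + 11 + 6 = 79, so its missing entry is 125 − 79 = 46.

z = 13, n = 17, q = 4, x = 16, y = 0, m = 46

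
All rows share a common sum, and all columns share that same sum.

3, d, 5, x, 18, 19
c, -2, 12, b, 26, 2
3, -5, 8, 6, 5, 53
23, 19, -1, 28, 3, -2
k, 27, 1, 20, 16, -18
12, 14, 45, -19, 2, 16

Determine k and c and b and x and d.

k = 24, c = 5, b = 27, x = 8, d = 17

Rows 3 and 4 both sum to 70, so that's the common total.
Column 2 has -2 − 5 + 19 + 27 + 14 = 53; the blank must be 70 − 53 = 17.
Row 5 has 27 + 1 + 20 + 16 − 18 = 46; the blank must be 70 − 46 = 24.
Row 1 has 3 + 17 + 5 + 18 + 19 = 62; the blank must be 70 − 62 = 8.
Column 1 has 3 + 3 + 23 + 24 + 12 = 65; the blank must be 70 − 65 = 5.
Row 2 has 5 − 2 + 12 + 26 + 2 = 43; the blank must be 70 − 43 = 27.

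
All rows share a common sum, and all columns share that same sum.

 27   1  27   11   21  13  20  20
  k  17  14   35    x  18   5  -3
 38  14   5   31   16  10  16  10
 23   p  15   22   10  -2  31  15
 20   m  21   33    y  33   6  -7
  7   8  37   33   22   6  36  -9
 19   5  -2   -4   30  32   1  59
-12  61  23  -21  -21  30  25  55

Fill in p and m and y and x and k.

p = 26, m = 8, y = 26, x = 36, k = 18

Rows 1 and 3 both sum to 140, so that's the common total.
Row 4 has 23 + 15 + 22 + 10 − 2 + 31 + 15 = 114; the blank must be 140 − 114 = 26.
Column 1 has 27 + 38 + 23 + 20 + 7 + 19 − 12 = 122; the blank must be 140 − 122 = 18.
Row 2 has 18 + 17 + 14 + 35 + 18 + 5 − 3 = 104; the blank must be 140 − 104 = 36.
Column 5 has 21 + 36 + 16 + 10 + 22 + 30 − 21 = 114; the blank must be 140 − 114 = 26.
Row 5 has 20 + 21 + 33 + 26 + 33 + 6 − 7 = 132; the blank must be 140 − 132 = 8.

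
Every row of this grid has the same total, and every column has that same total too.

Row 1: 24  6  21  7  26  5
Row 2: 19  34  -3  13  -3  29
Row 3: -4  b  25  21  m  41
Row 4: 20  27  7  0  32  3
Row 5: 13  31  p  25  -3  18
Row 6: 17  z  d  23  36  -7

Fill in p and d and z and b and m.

p = 5, d = 34, z = -14, b = 5, m = 1

Rows 1 and 2 both sum to 89, so that's the common total.
The known cells in column 5 total 88, leaving 89 − 88 = 1 for the blank.
The known cells in row 3 total 84, leaving 89 − 84 = 5 for the blank.
The known cells in column 2 total 103, leaving 89 − 103 = -14 for the blank.
The known cells in row 5 total 84, leaving 89 − 84 = 5 for the blank.
The known cells in row 6 total 55, leaving 89 − 55 = 34 for the blank.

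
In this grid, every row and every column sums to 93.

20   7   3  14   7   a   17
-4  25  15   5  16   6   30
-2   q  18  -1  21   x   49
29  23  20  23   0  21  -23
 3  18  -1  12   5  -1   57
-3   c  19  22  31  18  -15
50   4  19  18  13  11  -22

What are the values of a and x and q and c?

The known cells in row 6 total 72, leaving 93 − 72 = 21 for the blank.
The known cells in column 2 total 98, leaving 93 − 98 = -5 for the blank.
The known cells in row 3 total 80, leaving 93 − 80 = 13 for the blank.
The known cells in row 1 total 68, leaving 93 − 68 = 25 for the blank.

a = 25, x = 13, q = -5, c = 21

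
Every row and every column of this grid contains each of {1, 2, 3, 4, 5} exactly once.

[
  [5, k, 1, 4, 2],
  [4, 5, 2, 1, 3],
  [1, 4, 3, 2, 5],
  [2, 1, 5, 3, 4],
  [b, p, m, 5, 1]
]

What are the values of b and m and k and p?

b = 3, m = 4, k = 3, p = 2

For row 1, column 2: row 1 already has {1, 2, 4, 5}; that leaves 3.
For row 5, column 1: column 1 already has {1, 2, 4, 5}; that leaves 3.
Cell (5,2): column 2 already has {1, 3, 4, 5} → 2.
Cell (5,3): row 5 already has {1, 2, 3, 5} → 4.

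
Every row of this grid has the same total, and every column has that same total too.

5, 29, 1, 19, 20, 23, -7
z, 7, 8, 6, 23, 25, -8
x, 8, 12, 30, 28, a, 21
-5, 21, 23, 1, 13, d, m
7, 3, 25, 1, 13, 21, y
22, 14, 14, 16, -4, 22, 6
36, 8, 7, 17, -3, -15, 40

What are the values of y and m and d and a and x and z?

Rows 1 and 6 both sum to 90, so that's the common total.
Row 5 has 7 + 3 + 25 + 1 + 13 + 21 = 70; the blank must be 90 − 70 = 20.
Column 7 has -7 − 8 + 21 + 20 + 6 + 40 = 72; the blank must be 90 − 72 = 18.
Row 2 has 7 + 8 + 6 + 23 + 25 − 8 = 61; the blank must be 90 − 61 = 29.
Column 1 has 5 + 29 − 5 + 7 + 22 + 36 = 94; the blank must be 90 − 94 = -4.
Row 3 has -4 + 8 + 12 + 30 + 28 + 21 = 95; the blank must be 90 − 95 = -5.
Row 4 has -5 + 21 + 23 + 1 + 13 + 18 = 71; the blank must be 90 − 71 = 19.

y = 20, m = 18, d = 19, a = -5, x = -4, z = 29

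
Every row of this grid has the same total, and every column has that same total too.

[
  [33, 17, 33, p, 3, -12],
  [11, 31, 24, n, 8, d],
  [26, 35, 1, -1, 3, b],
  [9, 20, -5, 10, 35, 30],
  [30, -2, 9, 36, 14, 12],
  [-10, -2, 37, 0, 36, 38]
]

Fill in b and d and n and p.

b = 35, d = -4, n = 29, p = 25

Rows 4 and 5 both sum to 99, so that's the common total.
Row 1: 33 + 17 + 33 + 3 − 12 = 74, so its missing entry is 99 − 74 = 25.
Row 3: 26 + 35 + 1 − 1 + 3 = 64, so its missing entry is 99 − 64 = 35.
Column 4: 25 − 1 + 10 + 36 + 0 = 70, so its missing entry is 99 − 70 = 29.
Row 2: 11 + 31 + 24 + 29 + 8 = 103, so its missing entry is 99 − 103 = -4.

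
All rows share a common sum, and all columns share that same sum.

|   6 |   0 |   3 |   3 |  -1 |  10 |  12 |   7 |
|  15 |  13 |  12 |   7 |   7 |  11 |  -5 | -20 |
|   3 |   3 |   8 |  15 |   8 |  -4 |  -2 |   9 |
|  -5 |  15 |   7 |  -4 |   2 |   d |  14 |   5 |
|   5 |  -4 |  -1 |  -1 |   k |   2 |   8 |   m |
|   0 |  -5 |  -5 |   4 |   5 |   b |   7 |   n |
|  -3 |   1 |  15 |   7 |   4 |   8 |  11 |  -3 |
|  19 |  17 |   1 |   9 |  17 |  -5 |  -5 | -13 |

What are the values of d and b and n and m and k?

Rows 1 and 2 both sum to 40, so that's the common total.
The known cells in column 5 total 42, leaving 40 − 42 = -2 for the blank.
The known cells in row 5 total 7, leaving 40 − 7 = 33 for the blank.
The known cells in column 8 total 18, leaving 40 − 18 = 22 for the blank.
The known cells in row 6 total 28, leaving 40 − 28 = 12 for the blank.
The known cells in row 4 total 34, leaving 40 − 34 = 6 for the blank.

d = 6, b = 12, n = 22, m = 33, k = -2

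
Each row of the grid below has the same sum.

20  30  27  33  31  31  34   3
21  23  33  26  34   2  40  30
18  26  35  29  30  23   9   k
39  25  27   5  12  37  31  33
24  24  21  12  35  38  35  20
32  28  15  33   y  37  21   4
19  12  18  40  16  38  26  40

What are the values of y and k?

y = 39, k = 39

Row 2 sums to 209 and so does row 4; that's the common total.
In row 6 the known cells total 170, leaving 209 − 170 = 39.
In row 3 the known cells total 170, leaving 209 − 170 = 39.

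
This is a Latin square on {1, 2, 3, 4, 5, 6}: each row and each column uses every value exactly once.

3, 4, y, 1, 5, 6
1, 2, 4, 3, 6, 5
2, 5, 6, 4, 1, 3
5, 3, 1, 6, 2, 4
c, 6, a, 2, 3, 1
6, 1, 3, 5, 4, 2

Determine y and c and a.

y = 2, c = 4, a = 5

At (row 1, col 3): row 1 already has {1, 3, 4, 5, 6}, so the value is 2.
Cell (5,1): column 1 already has {1, 2, 3, 5, 6} → 4.
For row 5, column 3: row 5 already has {1, 2, 3, 4, 6}; that leaves 5.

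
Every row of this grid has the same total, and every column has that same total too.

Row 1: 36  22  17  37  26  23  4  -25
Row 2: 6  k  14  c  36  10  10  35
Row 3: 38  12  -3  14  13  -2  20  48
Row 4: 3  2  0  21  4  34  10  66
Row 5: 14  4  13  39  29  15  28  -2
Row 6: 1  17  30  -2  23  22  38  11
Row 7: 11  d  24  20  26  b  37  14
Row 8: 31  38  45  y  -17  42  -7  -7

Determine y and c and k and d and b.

y = 15, c = -4, k = 33, d = 12, b = -4

Rows 1 and 3 both sum to 140, so that's the common total.
The known cells in column 6 total 144, leaving 140 − 144 = -4 for the blank.
The known cells in row 7 total 128, leaving 140 − 128 = 12 for the blank.
The known cells in column 2 total 107, leaving 140 − 107 = 33 for the blank.
The known cells in row 8 total 125, leaving 140 − 125 = 15 for the blank.
The known cells in row 2 total 144, leaving 140 − 144 = -4 for the blank.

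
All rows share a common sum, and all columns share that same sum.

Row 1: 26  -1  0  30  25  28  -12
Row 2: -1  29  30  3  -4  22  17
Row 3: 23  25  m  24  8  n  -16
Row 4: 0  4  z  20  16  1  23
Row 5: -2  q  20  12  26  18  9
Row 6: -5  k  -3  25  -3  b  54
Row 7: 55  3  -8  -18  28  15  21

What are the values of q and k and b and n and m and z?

Rows 1 and 2 both sum to 96, so that's the common total.
Row 4 has 0 + 4 + 20 + 16 + 1 + 23 = 64; the blank must be 96 − 64 = 32.
Column 3 has 0 + 30 + 32 + 20 − 3 − 8 = 71; the blank must be 96 − 71 = 25.
Row 3 has 23 + 25 + 25 + 24 + 8 − 16 = 89; the blank must be 96 − 89 = 7.
Column 6 has 28 + 22 + 7 + 1 + 18 + 15 = 91; the blank must be 96 − 91 = 5.
Row 6 has -5 − 3 + 25 − 3 + 5 + 54 = 73; the blank must be 96 − 73 = 23.
Row 5 has -2 + 20 + 12 + 26 + 18 + 9 = 83; the blank must be 96 − 83 = 13.

q = 13, k = 23, b = 5, n = 7, m = 25, z = 32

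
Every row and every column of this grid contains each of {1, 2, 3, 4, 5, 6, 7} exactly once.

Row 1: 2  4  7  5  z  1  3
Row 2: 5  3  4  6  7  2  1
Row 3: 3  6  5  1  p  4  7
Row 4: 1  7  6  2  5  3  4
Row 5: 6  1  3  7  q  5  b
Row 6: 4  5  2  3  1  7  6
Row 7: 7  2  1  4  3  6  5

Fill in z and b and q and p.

For row 3, column 5: row 3 already has {1, 3, 4, 5, 6, 7}; that leaves 2.
At (row 5, col 7): column 7 already has {1, 3, 4, 5, 6, 7}, so the value is 2.
At (row 5, col 5): row 5 already has {1, 2, 3, 5, 6, 7}, so the value is 4.
Cell (1,5): row 1 already has {1, 2, 3, 4, 5, 7} → 6.

z = 6, b = 2, q = 4, p = 2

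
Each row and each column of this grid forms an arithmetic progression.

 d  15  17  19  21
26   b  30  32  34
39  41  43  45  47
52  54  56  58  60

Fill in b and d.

Along each row the entries change by 2 per step; down each column they change by 13.
Row 2: from 26 at column 1, stepping by 2 to column 2 gives 28.
Row 1: from 15 at column 2, stepping by 2 to column 1 gives 13.

b = 28, d = 13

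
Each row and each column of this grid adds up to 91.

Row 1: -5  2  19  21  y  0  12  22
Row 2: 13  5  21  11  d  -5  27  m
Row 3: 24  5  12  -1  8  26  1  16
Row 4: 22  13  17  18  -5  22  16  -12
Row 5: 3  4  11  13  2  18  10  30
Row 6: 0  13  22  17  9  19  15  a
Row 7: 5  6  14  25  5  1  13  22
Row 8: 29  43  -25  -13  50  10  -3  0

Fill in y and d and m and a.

y = 20, d = 2, m = 17, a = -4

The known cells in row 6 total 95, leaving 91 − 95 = -4 for the blank.
The known cells in column 8 total 74, leaving 91 − 74 = 17 for the blank.
The known cells in row 1 total 71, leaving 91 − 71 = 20 for the blank.
The known cells in row 2 total 89, leaving 91 − 89 = 2 for the blank.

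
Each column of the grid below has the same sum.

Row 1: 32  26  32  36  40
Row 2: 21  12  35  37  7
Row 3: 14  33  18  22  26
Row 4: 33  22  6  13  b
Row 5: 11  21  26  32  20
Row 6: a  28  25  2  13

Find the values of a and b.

a = 31, b = 36

The complete columns each total 142.
Column 1 is missing 142 − 111 = 31 (since 32 + 21 + 14 + 33 + 11 = 111).
Column 5 is missing 142 − 106 = 36 (since 40 + 7 + 26 + 20 + 13 = 106).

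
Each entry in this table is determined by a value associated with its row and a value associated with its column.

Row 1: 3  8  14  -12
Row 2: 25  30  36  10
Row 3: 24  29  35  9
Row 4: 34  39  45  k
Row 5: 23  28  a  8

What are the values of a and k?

a = 34, k = 19

The difference between any two rows is the same in every column — this is an addition table with the headers hidden.
Row 5 minus row 1 is 28 − 8 = 20, so its entry in column 3 is 14 + 20 = 34.
Row 4 minus row 1 is 39 − 8 = 31, so its entry in column 4 is -12 + 31 = 19.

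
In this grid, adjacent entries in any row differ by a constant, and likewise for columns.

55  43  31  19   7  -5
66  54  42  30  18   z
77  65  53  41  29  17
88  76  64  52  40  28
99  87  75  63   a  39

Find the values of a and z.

a = 51, z = 6

Along each row the entries change by -12 per step; down each column they change by 11.
Row 5: from 99 at column 1, stepping by -12 to column 5 gives 51.
Row 2: from 66 at column 1, stepping by -12 to column 6 gives 6.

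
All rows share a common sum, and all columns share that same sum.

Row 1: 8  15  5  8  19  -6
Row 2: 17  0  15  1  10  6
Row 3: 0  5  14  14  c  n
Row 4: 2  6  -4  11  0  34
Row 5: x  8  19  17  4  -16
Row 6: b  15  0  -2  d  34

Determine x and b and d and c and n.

Rows 1 and 2 both sum to 49, so that's the common total.
The known cells in row 5 total 32, leaving 49 − 32 = 17 for the blank.
The known cells in column 1 total 44, leaving 49 − 44 = 5 for the blank.
The known cells in row 6 total 52, leaving 49 − 52 = -3 for the blank.
The known cells in column 5 total 30, leaving 49 − 30 = 19 for the blank.
The known cells in row 3 total 52, leaving 49 − 52 = -3 for the blank.

x = 17, b = 5, d = -3, c = 19, n = -3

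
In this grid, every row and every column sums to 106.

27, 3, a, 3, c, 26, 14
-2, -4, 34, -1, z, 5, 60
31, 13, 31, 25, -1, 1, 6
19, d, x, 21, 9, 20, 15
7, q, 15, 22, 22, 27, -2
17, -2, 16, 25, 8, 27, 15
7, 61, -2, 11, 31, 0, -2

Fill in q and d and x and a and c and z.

The known cells in row 2 total 92, leaving 106 − 92 = 14 for the blank.
The known cells in column 5 total 83, leaving 106 − 83 = 23 for the blank.
The known cells in row 1 total 96, leaving 106 − 96 = 10 for the blank.
The known cells in column 3 total 104, leaving 106 − 104 = 2 for the blank.
The known cells in row 4 total 86, leaving 106 − 86 = 20 for the blank.
The known cells in row 5 total 91, leaving 106 − 91 = 15 for the blank.

q = 15, d = 20, x = 2, a = 10, c = 23, z = 14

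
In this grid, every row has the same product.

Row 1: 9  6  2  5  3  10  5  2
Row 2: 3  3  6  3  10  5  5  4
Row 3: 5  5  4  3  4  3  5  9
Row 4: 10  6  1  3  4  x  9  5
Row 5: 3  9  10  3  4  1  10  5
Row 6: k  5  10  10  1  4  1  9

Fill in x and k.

x = 5, k = 9

Rows 2 and 5 each multiply to 162000, so every row has product 162000.
Row 4: 10×6×1×3×4×9×5 = 32400, so the missing entry is 162000 ÷ 32400 = 5.
Row 6: 5×10×10×1×4×1×9 = 18000, so the missing entry is 162000 ÷ 18000 = 9.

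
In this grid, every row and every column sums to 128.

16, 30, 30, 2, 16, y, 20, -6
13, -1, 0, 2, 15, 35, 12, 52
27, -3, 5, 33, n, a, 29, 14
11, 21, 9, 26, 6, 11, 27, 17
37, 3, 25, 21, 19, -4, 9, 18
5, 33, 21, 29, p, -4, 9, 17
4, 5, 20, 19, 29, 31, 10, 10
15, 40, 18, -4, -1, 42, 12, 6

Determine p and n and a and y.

The known cells in row 6 total 110, leaving 128 − 110 = 18 for the blank.
The known cells in column 5 total 102, leaving 128 − 102 = 26 for the blank.
The known cells in row 3 total 131, leaving 128 − 131 = -3 for the blank.
The known cells in row 1 total 108, leaving 128 − 108 = 20 for the blank.

p = 18, n = 26, a = -3, y = 20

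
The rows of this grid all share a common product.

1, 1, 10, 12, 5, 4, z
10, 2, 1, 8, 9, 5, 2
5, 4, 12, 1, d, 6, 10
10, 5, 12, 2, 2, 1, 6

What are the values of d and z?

Rows 2 and 4 each multiply to 14400, so every row has product 14400.
Row 3: 5×4×12×1×6×10 = 14400, so the missing entry is 14400 ÷ 14400 = 1.
Row 1: 1×1×10×12×5×4 = 2400, so the missing entry is 14400 ÷ 2400 = 6.

d = 1, z = 6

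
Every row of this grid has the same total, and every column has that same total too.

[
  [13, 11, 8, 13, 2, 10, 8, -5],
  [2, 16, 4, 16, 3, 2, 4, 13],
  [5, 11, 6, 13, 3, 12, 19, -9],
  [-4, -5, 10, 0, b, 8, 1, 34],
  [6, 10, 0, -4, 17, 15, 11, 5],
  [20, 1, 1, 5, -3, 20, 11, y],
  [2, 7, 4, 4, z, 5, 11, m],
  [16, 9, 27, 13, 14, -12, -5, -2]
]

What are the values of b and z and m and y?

b = 16, z = 8, m = 19, y = 5

Rows 1 and 2 both sum to 60, so that's the common total.
The known cells in row 4 total 44, leaving 60 − 44 = 16 for the blank.
The known cells in column 5 total 52, leaving 60 − 52 = 8 for the blank.
The known cells in row 7 total 41, leaving 60 − 41 = 19 for the blank.
The known cells in row 6 total 55, leaving 60 − 55 = 5 for the blank.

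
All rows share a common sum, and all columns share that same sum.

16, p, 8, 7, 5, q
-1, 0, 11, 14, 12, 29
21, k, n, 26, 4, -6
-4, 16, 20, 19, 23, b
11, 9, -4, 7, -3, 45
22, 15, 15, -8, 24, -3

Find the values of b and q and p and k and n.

b = -9, q = 9, p = 20, k = 5, n = 15

Rows 2 and 5 both sum to 65, so that's the common total.
The known cells in column 3 total 50, leaving 65 − 50 = 15 for the blank.
The known cells in row 3 total 60, leaving 65 − 60 = 5 for the blank.
The known cells in column 2 total 45, leaving 65 − 45 = 20 for the blank.
The known cells in row 1 total 56, leaving 65 − 56 = 9 for the blank.
The known cells in row 4 total 74, leaving 65 − 74 = -9 for the blank.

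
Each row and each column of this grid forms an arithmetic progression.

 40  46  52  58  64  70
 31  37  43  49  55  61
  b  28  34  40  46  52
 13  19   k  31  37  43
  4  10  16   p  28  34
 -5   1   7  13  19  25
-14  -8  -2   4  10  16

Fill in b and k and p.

b = 22, k = 25, p = 22

Along each row the entries change by 6 per step; down each column they change by -9.
Row 3: from 28 at column 2, stepping by 6 to column 1 gives 22.
Row 4: from 13 at column 1, stepping by 6 to column 3 gives 25.
Row 5: from 4 at column 1, stepping by 6 to column 4 gives 22.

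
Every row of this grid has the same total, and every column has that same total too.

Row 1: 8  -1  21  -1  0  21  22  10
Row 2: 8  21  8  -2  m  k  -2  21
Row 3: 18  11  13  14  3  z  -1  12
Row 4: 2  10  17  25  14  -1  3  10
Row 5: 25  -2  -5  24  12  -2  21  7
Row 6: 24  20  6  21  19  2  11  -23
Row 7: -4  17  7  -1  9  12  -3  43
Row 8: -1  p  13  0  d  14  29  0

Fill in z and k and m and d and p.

z = 10, k = 24, m = 2, d = 21, p = 4

Rows 1 and 4 both sum to 80, so that's the common total.
The known cells in column 2 total 76, leaving 80 − 76 = 4 for the blank.
The known cells in row 8 total 59, leaving 80 − 59 = 21 for the blank.
The known cells in column 5 total 78, leaving 80 − 78 = 2 for the blank.
The known cells in row 2 total 56, leaving 80 − 56 = 24 for the blank.
The known cells in row 3 total 70, leaving 80 − 70 = 10 for the blank.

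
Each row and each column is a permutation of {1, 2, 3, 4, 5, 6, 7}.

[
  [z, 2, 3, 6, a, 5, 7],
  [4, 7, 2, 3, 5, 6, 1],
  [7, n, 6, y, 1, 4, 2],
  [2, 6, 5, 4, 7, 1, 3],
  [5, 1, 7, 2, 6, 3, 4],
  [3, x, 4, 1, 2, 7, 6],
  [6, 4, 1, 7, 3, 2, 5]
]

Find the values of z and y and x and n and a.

At (row 1, col 5): column 5 already has {1, 2, 3, 5, 6, 7}, so the value is 4.
For row 1, column 1: row 1 already has {2, 3, 4, 5, 6, 7}; that leaves 1.
For row 6, column 2: row 6 already has {1, 2, 3, 4, 6, 7}; that leaves 5.
Cell (3,2): column 2 already has {1, 2, 4, 5, 6, 7} → 3.
Cell (3,4): row 3 already has {1, 2, 3, 4, 6, 7} → 5.

z = 1, y = 5, x = 5, n = 3, a = 4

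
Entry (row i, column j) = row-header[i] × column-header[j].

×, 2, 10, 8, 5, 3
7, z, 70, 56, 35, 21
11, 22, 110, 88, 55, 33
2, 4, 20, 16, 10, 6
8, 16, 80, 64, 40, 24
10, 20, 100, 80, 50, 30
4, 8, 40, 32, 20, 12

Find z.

7 × 2 = 14.

14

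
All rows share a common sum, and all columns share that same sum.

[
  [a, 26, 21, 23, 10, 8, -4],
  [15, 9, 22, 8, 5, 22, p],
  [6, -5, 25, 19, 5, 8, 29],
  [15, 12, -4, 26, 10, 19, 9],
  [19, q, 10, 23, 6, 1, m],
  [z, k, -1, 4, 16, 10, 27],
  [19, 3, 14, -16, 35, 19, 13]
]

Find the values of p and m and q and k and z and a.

p = 6, m = 7, q = 21, k = 21, z = 10, a = 3

Rows 3 and 4 both sum to 87, so that's the common total.
Row 1: 26 + 21 + 23 + 10 + 8 − 4 = 84, so its missing entry is 87 − 84 = 3.
Column 1: 3 + 15 + 6 + 15 + 19 + 19 = 77, so its missing entry is 87 − 77 = 10.
Row 6: 10 − 1 + 4 + 16 + 10 + 27 = 66, so its missing entry is 87 − 66 = 21.
Row 2: 15 + 9 + 22 + 8 + 5 + 22 = 81, so its missing entry is 87 − 81 = 6.
Column 7: -4 + 6 + 29 + 9 + 27 + 13 = 80, so its missing entry is 87 − 80 = 7.
Row 5: 19 + 10 + 23 + 6 + 1 + 7 = 66, so its missing entry is 87 − 66 = 21.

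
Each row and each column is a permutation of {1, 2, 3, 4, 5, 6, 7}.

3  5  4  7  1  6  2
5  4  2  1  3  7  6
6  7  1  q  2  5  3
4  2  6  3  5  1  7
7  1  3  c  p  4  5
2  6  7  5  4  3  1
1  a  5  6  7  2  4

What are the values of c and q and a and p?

For row 5, column 5: column 5 already has {1, 2, 3, 4, 5, 7}; that leaves 6.
For row 7, column 2: row 7 already has {1, 2, 4, 5, 6, 7}; that leaves 3.
Cell (3,4): row 3 already has {1, 2, 3, 5, 6, 7} → 4.
Cell (5,4): row 5 already has {1, 3, 4, 5, 6, 7} → 2.

c = 2, q = 4, a = 3, p = 6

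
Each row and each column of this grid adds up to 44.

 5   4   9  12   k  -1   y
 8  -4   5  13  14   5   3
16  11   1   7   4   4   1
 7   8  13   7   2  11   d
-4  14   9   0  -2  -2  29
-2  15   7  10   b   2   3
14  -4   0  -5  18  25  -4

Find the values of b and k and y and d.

Row 6 has -2 + 15 + 7 + 10 + 2 + 3 = 35; the blank must be 44 − 35 = 9.
Column 5 has 14 + 4 + 2 − 2 + 9 + 18 = 45; the blank must be 44 − 45 = -1.
Row 4 has 7 + 8 + 13 + 7 + 2 + 11 = 48; the blank must be 44 − 48 = -4.
Row 1 has 5 + 4 + 9 + 12 − 1 − 1 = 28; the blank must be 44 − 28 = 16.

b = 9, k = -1, y = 16, d = -4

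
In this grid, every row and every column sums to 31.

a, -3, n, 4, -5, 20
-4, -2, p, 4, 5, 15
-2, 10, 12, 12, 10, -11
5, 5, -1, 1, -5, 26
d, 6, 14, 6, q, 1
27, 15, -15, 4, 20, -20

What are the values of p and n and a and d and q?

The known cells in column 5 total 25, leaving 31 − 25 = 6 for the blank.
The known cells in row 5 total 33, leaving 31 − 33 = -2 for the blank.
The known cells in row 2 total 18, leaving 31 − 18 = 13 for the blank.
The known cells in column 1 total 24, leaving 31 − 24 = 7 for the blank.
The known cells in row 1 total 23, leaving 31 − 23 = 8 for the blank.

p = 13, n = 8, a = 7, d = -2, q = 6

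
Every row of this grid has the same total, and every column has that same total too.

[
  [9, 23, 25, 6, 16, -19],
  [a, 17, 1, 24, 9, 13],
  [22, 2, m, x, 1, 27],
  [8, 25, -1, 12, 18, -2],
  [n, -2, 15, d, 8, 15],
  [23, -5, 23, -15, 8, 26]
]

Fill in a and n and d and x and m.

Rows 1 and 4 both sum to 60, so that's the common total.
Column 3 has 25 + 1 − 1 + 15 + 23 = 63; the blank must be 60 − 63 = -3.
Row 3 has 22 + 2 − 3 + 1 + 27 = 49; the blank must be 60 − 49 = 11.
Column 4 has 6 + 24 + 11 + 12 − 15 = 38; the blank must be 60 − 38 = 22.
Row 5 has -2 + 15 + 22 + 8 + 15 = 58; the blank must be 60 − 58 = 2.
Row 2 has 17 + 1 + 24 + 9 + 13 = 64; the blank must be 60 − 64 = -4.

a = -4, n = 2, d = 22, x = 11, m = -3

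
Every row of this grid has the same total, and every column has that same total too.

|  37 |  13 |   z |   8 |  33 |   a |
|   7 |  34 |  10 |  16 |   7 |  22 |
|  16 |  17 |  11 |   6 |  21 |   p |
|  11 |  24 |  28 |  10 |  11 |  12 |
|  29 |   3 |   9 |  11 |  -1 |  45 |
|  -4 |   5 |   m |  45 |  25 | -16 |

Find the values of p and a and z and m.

Rows 2 and 4 both sum to 96, so that's the common total.
Row 3: 16 + 17 + 11 + 6 + 21 = 71, so its missing entry is 96 − 71 = 25.
Column 6: 22 + 25 + 12 + 45 − 16 = 88, so its missing entry is 96 − 88 = 8.
Row 1: 37 + 13 + 8 + 33 + 8 = 99, so its missing entry is 96 − 99 = -3.
Row 6: -4 + 5 + 45 + 25 − 16 = 55, so its missing entry is 96 − 55 = 41.

p = 25, a = 8, z = -3, m = 41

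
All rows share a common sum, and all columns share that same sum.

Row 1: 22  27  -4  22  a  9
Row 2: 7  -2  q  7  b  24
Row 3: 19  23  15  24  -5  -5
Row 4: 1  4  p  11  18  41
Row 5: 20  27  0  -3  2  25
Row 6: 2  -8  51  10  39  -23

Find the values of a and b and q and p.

Rows 3 and 5 both sum to 71, so that's the common total.
The known cells in row 4 total 75, leaving 71 − 75 = -4 for the blank.
The known cells in column 3 total 58, leaving 71 − 58 = 13 for the blank.
The known cells in row 1 total 76, leaving 71 − 76 = -5 for the blank.
The known cells in row 2 total 49, leaving 71 − 49 = 22 for the blank.

a = -5, b = 22, q = 13, p = -4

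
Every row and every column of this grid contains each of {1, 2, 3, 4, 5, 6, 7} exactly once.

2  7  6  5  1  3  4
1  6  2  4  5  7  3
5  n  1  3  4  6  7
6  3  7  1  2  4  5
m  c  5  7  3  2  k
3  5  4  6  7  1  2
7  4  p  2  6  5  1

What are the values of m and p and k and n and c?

At (row 7, col 3): row 7 already has {1, 2, 4, 5, 6, 7}, so the value is 3.
Cell (5,1): column 1 already has {1, 2, 3, 5, 6, 7} → 4.
At (row 3, col 2): row 3 already has {1, 3, 4, 5, 6, 7}, so the value is 2.
Cell (5,7): column 7 already has {1, 2, 3, 4, 5, 7} → 6.
Cell (5,2): row 5 already has {2, 3, 4, 5, 6, 7} → 1.

m = 4, p = 3, k = 6, n = 2, c = 1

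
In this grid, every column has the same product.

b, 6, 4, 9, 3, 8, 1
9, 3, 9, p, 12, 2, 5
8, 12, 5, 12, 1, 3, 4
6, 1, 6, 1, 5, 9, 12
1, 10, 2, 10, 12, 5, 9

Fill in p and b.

Columns 3 and 6 each multiply to 2160, so every column has product 2160.
Column 4: 9×12×1×10 = 1080, so the missing entry is 2160 ÷ 1080 = 2.
Column 1: 9×8×6×1 = 432, so the missing entry is 2160 ÷ 432 = 5.

p = 2, b = 5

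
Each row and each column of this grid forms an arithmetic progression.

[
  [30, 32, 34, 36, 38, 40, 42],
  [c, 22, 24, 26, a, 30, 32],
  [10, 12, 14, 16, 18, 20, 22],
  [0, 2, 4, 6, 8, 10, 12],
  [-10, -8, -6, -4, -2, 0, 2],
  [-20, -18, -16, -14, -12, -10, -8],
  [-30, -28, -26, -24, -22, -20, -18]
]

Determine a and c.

Along each row the entries change by 2 per step; down each column they change by -10.
Row 2: from 22 at column 2, stepping by 2 to column 5 gives 28.
Row 2: from 22 at column 2, stepping by 2 to column 1 gives 20.

a = 28, c = 20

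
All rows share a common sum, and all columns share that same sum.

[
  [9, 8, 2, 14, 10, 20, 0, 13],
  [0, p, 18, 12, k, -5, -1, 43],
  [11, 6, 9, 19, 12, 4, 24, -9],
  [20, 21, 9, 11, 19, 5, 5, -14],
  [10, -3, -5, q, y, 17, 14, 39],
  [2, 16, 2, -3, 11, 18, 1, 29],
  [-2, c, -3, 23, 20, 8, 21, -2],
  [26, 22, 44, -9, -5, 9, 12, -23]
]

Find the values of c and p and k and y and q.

Rows 1 and 3 both sum to 76, so that's the common total.
The known cells in column 4 total 67, leaving 76 − 67 = 9 for the blank.
The known cells in row 5 total 81, leaving 76 − 81 = -5 for the blank.
The known cells in row 7 total 65, leaving 76 − 65 = 11 for the blank.
The known cells in column 2 total 81, leaving 76 − 81 = -5 for the blank.
The known cells in row 2 total 62, leaving 76 − 62 = 14 for the blank.

c = 11, p = -5, k = 14, y = -5, q = 9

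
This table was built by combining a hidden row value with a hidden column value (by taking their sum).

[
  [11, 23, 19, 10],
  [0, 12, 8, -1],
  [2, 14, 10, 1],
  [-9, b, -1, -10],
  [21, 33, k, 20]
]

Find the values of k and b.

k = 29, b = 3

The difference between any two rows is the same in every column — this is an addition table with the headers hidden.
Row 5 minus row 1 is 21 − 11 = 10, so its entry in column 3 is 19 + 10 = 29.
Row 4 minus row 1 is -9 − 11 = -20, so its entry in column 2 is 23 + (-20) = 3.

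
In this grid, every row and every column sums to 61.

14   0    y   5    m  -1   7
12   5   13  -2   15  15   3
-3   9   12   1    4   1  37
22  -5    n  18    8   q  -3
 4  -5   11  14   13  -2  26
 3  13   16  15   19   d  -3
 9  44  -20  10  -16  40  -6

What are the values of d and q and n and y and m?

The known cells in row 6 total 63, leaving 61 − 63 = -2 for the blank.
The known cells in column 5 total 43, leaving 61 − 43 = 18 for the blank.
The known cells in row 1 total 43, leaving 61 − 43 = 18 for the blank.
The known cells in column 3 total 50, leaving 61 − 50 = 11 for the blank.
The known cells in row 4 total 51, leaving 61 − 51 = 10 for the blank.

d = -2, q = 10, n = 11, y = 18, m = 18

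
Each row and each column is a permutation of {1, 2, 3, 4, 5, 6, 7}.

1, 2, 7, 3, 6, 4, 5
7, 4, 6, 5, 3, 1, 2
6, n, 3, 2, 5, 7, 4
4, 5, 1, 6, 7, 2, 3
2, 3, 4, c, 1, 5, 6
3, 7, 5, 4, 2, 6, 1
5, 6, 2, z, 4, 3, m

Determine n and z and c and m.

n = 1, z = 1, c = 7, m = 7

Cell (7,7): column 7 already has {1, 2, 3, 4, 5, 6} → 7.
For row 7, column 4: row 7 already has {2, 3, 4, 5, 6, 7}; that leaves 1.
Cell (3,2): row 3 already has {2, 3, 4, 5, 6, 7} → 1.
At (row 5, col 4): row 5 already has {1, 2, 3, 4, 5, 6}, so the value is 7.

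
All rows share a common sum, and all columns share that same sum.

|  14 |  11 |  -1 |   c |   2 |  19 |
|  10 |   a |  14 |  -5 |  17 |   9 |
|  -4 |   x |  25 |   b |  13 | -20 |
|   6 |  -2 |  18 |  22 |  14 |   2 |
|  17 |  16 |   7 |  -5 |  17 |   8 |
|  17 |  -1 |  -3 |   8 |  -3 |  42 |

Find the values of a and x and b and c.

a = 15, x = 21, b = 25, c = 15

Rows 4 and 5 both sum to 60, so that's the common total.
Row 2 has 10 + 14 − 5 + 17 + 9 = 45; the blank must be 60 − 45 = 15.
Row 1 has 14 + 11 − 1 + 2 + 19 = 45; the blank must be 60 − 45 = 15.
Column 4 has 15 − 5 + 22 − 5 + 8 = 35; the blank must be 60 − 35 = 25.
Row 3 has -4 + 25 + 25 + 13 − 20 = 39; the blank must be 60 − 39 = 21.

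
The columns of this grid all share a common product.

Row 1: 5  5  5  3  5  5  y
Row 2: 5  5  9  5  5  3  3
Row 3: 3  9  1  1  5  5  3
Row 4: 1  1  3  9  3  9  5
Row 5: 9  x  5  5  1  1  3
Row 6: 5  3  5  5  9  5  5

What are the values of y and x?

y = 5, x = 5

Columns 1 and 5 each multiply to 3375, so every column has product 3375.
Column 7: 3×3×5×3×5 = 675, so the missing entry is 3375 ÷ 675 = 5.
Column 2: 5×5×9×1×3 = 675, so the missing entry is 3375 ÷ 675 = 5.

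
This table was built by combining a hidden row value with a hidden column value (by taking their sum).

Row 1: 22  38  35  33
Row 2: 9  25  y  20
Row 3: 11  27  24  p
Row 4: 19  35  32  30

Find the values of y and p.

The difference between any two rows is the same in every column — this is an addition table with the headers hidden.
Row 2 minus row 1 is 9 − 22 = -13, so its entry in column 3 is 35 + (-13) = 22.
Row 3 minus row 1 is 11 − 22 = -11, so its entry in column 4 is 33 + (-11) = 22.

y = 22, p = 22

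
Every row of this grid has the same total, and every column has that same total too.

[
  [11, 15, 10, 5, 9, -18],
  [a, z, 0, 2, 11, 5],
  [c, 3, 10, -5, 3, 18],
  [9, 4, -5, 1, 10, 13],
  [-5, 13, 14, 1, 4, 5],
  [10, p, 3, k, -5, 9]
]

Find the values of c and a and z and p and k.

Rows 1 and 4 both sum to 32, so that's the common total.
Column 4 has 5 + 2 − 5 + 1 + 1 = 4; the blank must be 32 − 4 = 28.
Row 3 has 3 + 10 − 5 + 3 + 18 = 29; the blank must be 32 − 29 = 3.
Row 6 has 10 + 3 + 28 − 5 + 9 = 45; the blank must be 32 − 45 = -13.
Column 2 has 15 + 3 + 4 + 13 − 13 = 22; the blank must be 32 − 22 = 10.
Row 2 has 10 + 0 + 2 + 11 + 5 = 28; the blank must be 32 − 28 = 4.

c = 3, a = 4, z = 10, p = -13, k = 28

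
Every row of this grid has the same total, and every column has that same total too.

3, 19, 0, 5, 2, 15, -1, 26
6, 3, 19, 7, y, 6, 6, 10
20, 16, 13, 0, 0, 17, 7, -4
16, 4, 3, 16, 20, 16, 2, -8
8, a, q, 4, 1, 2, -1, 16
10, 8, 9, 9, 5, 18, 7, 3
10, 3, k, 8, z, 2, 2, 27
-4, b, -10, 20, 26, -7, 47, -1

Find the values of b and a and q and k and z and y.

Rows 1 and 3 both sum to 69, so that's the common total.
The known cells in row 8 total 71, leaving 69 − 71 = -2 for the blank.
The known cells in row 2 total 57, leaving 69 − 57 = 12 for the blank.
The known cells in column 5 total 66, leaving 69 − 66 = 3 for the blank.
The known cells in row 7 total 55, leaving 69 − 55 = 14 for the blank.
The known cells in column 3 total 48, leaving 69 − 48 = 21 for the blank.
The known cells in row 5 total 51, leaving 69 − 51 = 18 for the blank.

b = -2, a = 18, q = 21, k = 14, z = 3, y = 12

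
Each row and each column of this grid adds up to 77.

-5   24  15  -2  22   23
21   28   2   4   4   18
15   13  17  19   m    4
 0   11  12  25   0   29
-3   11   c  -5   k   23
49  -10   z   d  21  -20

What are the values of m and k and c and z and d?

m = 9, k = 21, c = 30, z = 1, d = 36

Row 3: 15 + 13 + 17 + 19 + 4 = 68, so its missing entry is 77 − 68 = 9.
Column 5: 22 + 4 + 9 + 0 + 21 = 56, so its missing entry is 77 − 56 = 21.
Row 5: -3 + 11 − 5 + 21 + 23 = 47, so its missing entry is 77 − 47 = 30.
Column 4: -2 + 4 + 19 + 25 − 5 = 41, so its missing entry is 77 − 41 = 36.
Row 6: 49 − 10 + 36 + 21 − 20 = 76, so its missing entry is 77 − 76 = 1.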